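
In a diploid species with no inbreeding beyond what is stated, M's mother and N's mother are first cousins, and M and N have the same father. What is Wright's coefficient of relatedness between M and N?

0.28125

With two independent routes of shared ancestry, r is the sum of the two contributions.
M and N are related in two ways: second cousins through their mothers (r = 1/32) and half-sibs through their shared father (r = 1/4).
r = 1/32 + 1/4 = 9/32 = 0.28125.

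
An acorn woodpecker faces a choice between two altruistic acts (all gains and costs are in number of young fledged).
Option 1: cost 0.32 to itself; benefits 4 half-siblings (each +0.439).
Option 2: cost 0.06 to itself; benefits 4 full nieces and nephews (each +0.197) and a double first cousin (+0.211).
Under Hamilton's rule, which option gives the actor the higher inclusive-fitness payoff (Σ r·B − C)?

Option 2

Option 1: r to a half-sibling = 0.25.
Option 1: Σ r·B − C = (4·0.25·0.439) − 0.32 = 0.119.
Option 2: r to a full niece or nephew = 0.25.
Option 2: r to a double first cousin = 0.25.
Option 2: Σ r·B − C = (4·0.25·0.197 + 1·0.25·0.211) − 0.06 = 0.18975.
Option 2 has the higher net inclusive-fitness payoff.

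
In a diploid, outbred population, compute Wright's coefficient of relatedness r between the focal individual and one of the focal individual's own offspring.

0.5

Each parent–offspring link contributes a factor of 1/2, and independent paths through distinct common ancestors add.
One parent–offspring link: r = (1/2)^1 = 1/2.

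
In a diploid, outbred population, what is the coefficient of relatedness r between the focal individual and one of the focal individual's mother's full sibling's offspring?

Each parent–offspring link contributes a factor of 1/2, and independent paths through distinct common ancestors add.
First cousins share one grandparent pair — two paths of length 4: r = 2·(1/2)^4 = 1/8.

0.125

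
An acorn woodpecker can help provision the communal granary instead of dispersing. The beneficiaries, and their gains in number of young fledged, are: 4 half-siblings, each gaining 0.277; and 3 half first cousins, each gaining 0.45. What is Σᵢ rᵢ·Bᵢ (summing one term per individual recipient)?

r to a half-sibling = 0.25 (half-sibs share one parent — one path of length 2: r = (1/2)^2 = 1/4).
r to a half first cousin = 0.0625 (half first cousins share one grandparent — one path of length 4: r = (1/2)^4 = 1/16).
Summing one r·B term per recipient: 4·0.25·0.277 + 3·0.0625·0.45 = 0.361375.

0.361375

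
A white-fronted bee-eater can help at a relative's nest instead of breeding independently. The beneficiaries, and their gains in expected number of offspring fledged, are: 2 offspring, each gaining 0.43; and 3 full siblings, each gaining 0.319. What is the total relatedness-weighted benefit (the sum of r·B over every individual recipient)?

0.9085

r to an offspring = 0.5 (one parent–offspring link: r = (1/2)^1 = 1/2).
r to a full sibling = 1/2 (full sibs share both parents — two paths of length 2: r = 2·(1/2)^2 = 1/2).
Summing one r·B term per recipient: 2·0.5·0.43 + 3·0.5·0.319 = 0.9085.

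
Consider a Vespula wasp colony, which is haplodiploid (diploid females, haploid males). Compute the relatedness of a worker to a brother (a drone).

0.25

Her haploid brother carries none of their father's genes and a random half of their mother's genome; that half matches the maternal half of her own genome with probability 1/2: r = 1/2 · 1/2 = 1/4.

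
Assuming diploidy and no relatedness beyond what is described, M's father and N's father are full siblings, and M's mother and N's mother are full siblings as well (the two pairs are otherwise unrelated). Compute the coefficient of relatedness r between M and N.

0.25

Independent pedigree routes through distinct common ancestors add.
M and N are related in two ways: first cousins through their fathers (r = 1/8) and first cousins through their mothers (r = 1/8) — i.e. double first cousins.
r = 1/8 + 1/8 = 0.25.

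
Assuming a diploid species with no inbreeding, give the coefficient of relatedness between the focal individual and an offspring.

Each parent–offspring link contributes a factor of 1/2, and independent paths through distinct common ancestors add.
One parent–offspring link: r = (1/2)^1 = 1/2.

0.5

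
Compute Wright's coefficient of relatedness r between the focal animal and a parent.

Each parent–offspring link contributes a factor of 1/2, and independent paths through distinct common ancestors add.
One parent–offspring link: r = (1/2)^1 = 1/2.

0.5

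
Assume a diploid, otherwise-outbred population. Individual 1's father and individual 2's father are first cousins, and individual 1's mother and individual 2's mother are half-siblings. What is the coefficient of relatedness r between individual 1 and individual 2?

With two independent routes of shared ancestry, r is the sum of the two contributions.
Individual 1 and individual 2 are related in two ways: second cousins through their fathers (r = 1/32) and half first cousins through their mothers (r = 1/16).
r = 1/32 + 1/16 = 0.09375.

0.09375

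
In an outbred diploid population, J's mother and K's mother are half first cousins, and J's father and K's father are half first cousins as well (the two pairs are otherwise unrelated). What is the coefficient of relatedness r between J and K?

0.03125

Relatedness sums over independent paths through distinct common ancestors.
J and K are related in two ways: half second cousins through their mothers (r = 1/64) and half second cousins through their fathers (r = 1/64).
r = 1/64 + 1/64 = 1/32 = 0.03125.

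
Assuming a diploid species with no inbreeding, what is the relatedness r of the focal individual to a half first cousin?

0.0625

Half first cousins share one grandparent — one path of length 4: r = (1/2)^4 = 1/16.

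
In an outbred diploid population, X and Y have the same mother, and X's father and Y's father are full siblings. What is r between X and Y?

Independent pedigree routes through distinct common ancestors add.
X and Y are related in two ways: half-sibs through their shared mother (r = 1/4) and first cousins through their fathers (r = 1/8).
r = 1/4 + 1/8 = 3/8 = 0.375.

0.375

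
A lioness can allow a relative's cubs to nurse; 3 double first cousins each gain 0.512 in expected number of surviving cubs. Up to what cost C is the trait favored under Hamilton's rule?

r to a double first cousin = 1/4 (double first cousins share both grandparent pairs — four paths of length 4: r = 4·(1/2)^4 = 1/4).
Hamilton's rule: n·r·B > C, so the trait is favored while C < n·r·B = 3·0.25·0.512 = 0.384.

0.384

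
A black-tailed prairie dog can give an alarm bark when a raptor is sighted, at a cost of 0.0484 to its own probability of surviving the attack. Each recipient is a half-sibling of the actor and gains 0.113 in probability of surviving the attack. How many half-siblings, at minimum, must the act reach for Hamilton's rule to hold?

2

r to a half-sibling = 1/4 (half-sibs share one parent — one path of length 2: r = (1/2)^2 = 1/4).
Hamilton's rule: n·r·B > C  ⇒  n > C/(r·B) = 0.0484/(0.25·0.113) = 1.713.
The smallest integer exceeding 1.713 is 2.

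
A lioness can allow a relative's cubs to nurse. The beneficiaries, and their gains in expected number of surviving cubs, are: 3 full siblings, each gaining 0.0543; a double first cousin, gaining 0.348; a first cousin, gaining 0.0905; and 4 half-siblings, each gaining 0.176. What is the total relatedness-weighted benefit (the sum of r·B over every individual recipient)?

r to a full sibling = 0.5 (full sibs share both parents — two paths of length 2: r = 2·(1/2)^2 = 1/2).
r to a double first cousin = 0.25 (double first cousins share both grandparent pairs — four paths of length 4: r = 4·(1/2)^4 = 1/4).
r to a first cousin = 0.125 (first cousins share one grandparent pair — two paths of length 4: r = 2·(1/2)^4 = 1/8).
r to a half-sibling = 0.25 (half-sibs share one parent — one path of length 2: r = (1/2)^2 = 1/4).
Summing one r·B term per recipient: 3·0.5·0.0543 + 1·0.25·0.348 + 1·0.125·0.0905 + 4·0.25·0.176 = 0.3557625.

0.3557625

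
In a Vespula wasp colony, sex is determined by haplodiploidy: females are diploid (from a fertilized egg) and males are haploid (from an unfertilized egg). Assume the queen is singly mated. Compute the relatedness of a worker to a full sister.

0.75

Haplodiploid full sisters inherit their father's entire haploid genome identically (contributing 1/2) and on average half of their mother's contribution (1/2 · 1/2 = 1/4); r = 1/2 + 1/4 = 3/4.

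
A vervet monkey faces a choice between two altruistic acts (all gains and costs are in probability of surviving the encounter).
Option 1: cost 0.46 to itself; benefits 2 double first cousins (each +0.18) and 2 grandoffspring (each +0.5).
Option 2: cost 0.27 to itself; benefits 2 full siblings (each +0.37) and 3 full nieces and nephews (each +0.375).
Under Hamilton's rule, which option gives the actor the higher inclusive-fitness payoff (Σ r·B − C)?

Option 2

Option 1: r to a double first cousin = 0.25.
Option 1: r to a grandoffspring = 0.25.
Option 1: Σ r·B − C = (2·0.25·0.18 + 2·0.25·0.5) − 0.46 = -0.12.
Option 2: r to a full sibling = 0.5.
Option 2: r to a full niece or nephew = 0.25.
Option 2: Σ r·B − C = (2·0.5·0.37 + 3·0.25·0.375) − 0.27 = 0.38125.
Option 2 has the higher net inclusive-fitness payoff.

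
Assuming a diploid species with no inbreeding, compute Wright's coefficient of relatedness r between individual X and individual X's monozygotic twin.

Each parent–offspring link contributes a factor of 1/2, and independent paths through distinct common ancestors add.
Monozygotic twins share every allele identical by descent: r = 1.

1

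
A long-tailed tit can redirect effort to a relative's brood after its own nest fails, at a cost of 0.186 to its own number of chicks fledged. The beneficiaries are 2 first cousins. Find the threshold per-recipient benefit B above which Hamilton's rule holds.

0.744

r to a first cousin = 1/8 (first cousins share one grandparent pair — two paths of length 4: r = 2·(1/2)^4 = 1/8).
Hamilton's rule with n recipients of equal r: n·r·B > C, so B > C/(n·r) = 0.186/(2·0.125) = 0.744.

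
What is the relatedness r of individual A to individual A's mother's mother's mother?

Each parent–offspring link contributes a factor of 1/2, and independent paths through distinct common ancestors add.
Three parent–offspring links: r = (1/2)^3 = 1/8.

0.125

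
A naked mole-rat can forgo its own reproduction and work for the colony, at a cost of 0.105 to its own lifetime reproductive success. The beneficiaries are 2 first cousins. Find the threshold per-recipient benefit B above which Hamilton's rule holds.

0.42

r to a first cousin = 1/8 (first cousins share one grandparent pair — two paths of length 4: r = 2·(1/2)^4 = 1/8).
Hamilton's rule with n recipients of equal r: n·r·B > C, so B > C/(n·r) = 0.105/(2·0.125) = 0.42.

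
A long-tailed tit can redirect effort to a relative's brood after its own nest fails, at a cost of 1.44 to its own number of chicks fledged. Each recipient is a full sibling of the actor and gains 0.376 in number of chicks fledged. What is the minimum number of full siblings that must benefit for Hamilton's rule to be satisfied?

8

r to a full sibling = 0.5 (full sibs share both parents — two paths of length 2: r = 2·(1/2)^2 = 1/2).
Hamilton's rule: n·r·B > C  ⇒  n > C/(r·B) = 1.44/(0.5·0.376) = 7.66.
The smallest integer exceeding 7.66 is 8.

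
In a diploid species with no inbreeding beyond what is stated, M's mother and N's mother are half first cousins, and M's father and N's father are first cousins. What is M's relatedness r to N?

0.046875

Independent pedigree routes through distinct common ancestors add.
M and N are related in two ways: half second cousins through their mothers (r = 1/64) and second cousins through their fathers (r = 1/32).
r = 1/64 + 1/32 = 0.046875.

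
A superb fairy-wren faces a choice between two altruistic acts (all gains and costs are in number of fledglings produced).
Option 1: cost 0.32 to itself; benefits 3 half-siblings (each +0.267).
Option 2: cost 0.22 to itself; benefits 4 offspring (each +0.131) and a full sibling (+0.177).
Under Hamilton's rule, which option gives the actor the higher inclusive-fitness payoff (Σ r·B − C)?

Option 2

Option 1: r to a half-sibling = 0.25.
Option 1: Σ r·B − C = (3·0.25·0.267) − 0.32 = -0.11975.
Option 2: r to an offspring = 0.5.
Option 2: r to a full sibling = 0.5.
Option 2: Σ r·B − C = (4·0.5·0.131 + 1·0.5·0.177) − 0.22 = 0.1305.
Option 2 has the higher net inclusive-fitness payoff.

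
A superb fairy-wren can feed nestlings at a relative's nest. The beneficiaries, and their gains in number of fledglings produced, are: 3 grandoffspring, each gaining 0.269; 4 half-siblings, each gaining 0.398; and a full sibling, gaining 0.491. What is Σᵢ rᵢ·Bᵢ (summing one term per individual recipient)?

0.84525

r to a grandoffspring = 0.25 (two parent–offspring links: r = (1/2)^2 = 1/4).
r to a half-sibling = 1/4 (half-sibs share one parent — one path of length 2: r = (1/2)^2 = 1/4).
r to a full sibling = 1/2 (full sibs share both parents — two paths of length 2: r = 2·(1/2)^2 = 1/2).
Summing one r·B term per recipient: 3·0.25·0.269 + 4·0.25·0.398 + 1·0.5·0.491 = 0.84525.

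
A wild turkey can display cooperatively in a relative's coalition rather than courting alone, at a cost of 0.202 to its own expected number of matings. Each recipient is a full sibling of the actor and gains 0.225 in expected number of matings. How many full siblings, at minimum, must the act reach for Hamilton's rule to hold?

2

r to a full sibling = 1/2 (full sibs share both parents — two paths of length 2: r = 2·(1/2)^2 = 1/2).
Hamilton's rule: n·r·B > C  ⇒  n > C/(r·B) = 0.202/(0.5·0.225) = 1.796.
The smallest integer exceeding 1.796 is 2.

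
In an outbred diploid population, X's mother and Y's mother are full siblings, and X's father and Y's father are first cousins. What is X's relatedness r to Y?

Relatedness sums over independent paths through distinct common ancestors.
X and Y are related in two ways: first cousins through their mothers (r = 1/8) and second cousins through their fathers (r = 1/32).
r = 1/8 + 1/32 = 5/32 = 0.15625.

0.15625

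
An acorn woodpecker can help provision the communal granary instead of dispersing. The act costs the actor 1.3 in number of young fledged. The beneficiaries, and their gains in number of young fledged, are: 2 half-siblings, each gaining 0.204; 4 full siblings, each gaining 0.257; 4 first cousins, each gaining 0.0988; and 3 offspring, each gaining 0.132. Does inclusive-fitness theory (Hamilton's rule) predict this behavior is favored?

No

Hamilton's rule: the trait is favored when the sum of r·B over every recipient exceeds the actor's cost C.
r to a half-sibling = 1/4 (half-sibs share one parent — one path of length 2: r = (1/2)^2 = 1/4).
r to a full sibling = 0.5 (full sibs share both parents — two paths of length 2: r = 2·(1/2)^2 = 1/2).
r to a first cousin = 1/8 (first cousins share one grandparent pair — two paths of length 4: r = 2·(1/2)^4 = 1/8).
r to an offspring = 1/2 (one parent–offspring link: r = (1/2)^1 = 1/2).
Summing one r·B term per recipient: 2·0.25·0.204 + 4·0.5·0.257 + 4·0.125·0.0988 + 3·0.5·0.132 = 0.8634.
0.8634 < 1.3: the indirect benefit is less than the cost.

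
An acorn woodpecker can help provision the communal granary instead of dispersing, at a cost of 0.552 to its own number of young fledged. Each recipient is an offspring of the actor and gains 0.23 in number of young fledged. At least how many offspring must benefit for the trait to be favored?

5

r to an offspring = 1/2 (one parent–offspring link: r = (1/2)^1 = 1/2).
Hamilton's rule: n·r·B > C  ⇒  n > C/(r·B) = 0.552/(0.5·0.23) = 4.8.
The smallest integer exceeding 4.8 is 5.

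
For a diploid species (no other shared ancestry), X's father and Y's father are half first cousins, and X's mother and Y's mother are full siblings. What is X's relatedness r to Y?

0.140625

Relatedness sums over independent paths through distinct common ancestors.
X and Y are related in two ways: half second cousins through their fathers (r = 1/64) and first cousins through their mothers (r = 1/8).
r = 1/64 + 1/8 = 9/64 = 0.140625.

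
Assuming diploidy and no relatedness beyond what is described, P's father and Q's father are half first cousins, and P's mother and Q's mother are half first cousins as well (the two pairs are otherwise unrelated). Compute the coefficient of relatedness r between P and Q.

0.03125

Relatedness sums over independent paths through distinct common ancestors.
P and Q are related in two ways: half second cousins through their fathers (r = 1/64) and half second cousins through their mothers (r = 1/64).
r = 1/64 + 1/64 = 1/32 = 0.03125.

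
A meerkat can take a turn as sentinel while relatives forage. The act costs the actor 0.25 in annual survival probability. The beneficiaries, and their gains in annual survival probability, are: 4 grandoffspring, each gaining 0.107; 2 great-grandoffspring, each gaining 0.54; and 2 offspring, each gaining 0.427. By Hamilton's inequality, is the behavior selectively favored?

Yes

Hamilton's rule: the trait is favored when the sum of r·B over every recipient exceeds the actor's cost C.
r to a grandoffspring = 0.25 (two parent–offspring links: r = (1/2)^2 = 1/4).
r to a great-grandoffspring = 0.125 (three parent–offspring links: r = (1/2)^3 = 1/8).
r to an offspring = 1/2 (one parent–offspring link: r = (1/2)^1 = 1/2).
Summing one r·B term per recipient: 4·0.25·0.107 + 2·0.125·0.54 + 2·0.5·0.427 = 0.669.
0.669 > 0.25: the indirect benefit exceeds the cost.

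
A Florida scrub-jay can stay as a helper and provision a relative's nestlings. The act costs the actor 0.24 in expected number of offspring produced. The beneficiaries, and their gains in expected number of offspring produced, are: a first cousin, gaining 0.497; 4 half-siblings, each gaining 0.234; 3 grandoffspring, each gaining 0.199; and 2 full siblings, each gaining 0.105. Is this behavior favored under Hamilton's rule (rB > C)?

Yes

Hamilton's rule: the trait is favored when the sum of r·B over every recipient exceeds the actor's cost C.
r to a first cousin = 1/8 (first cousins share one grandparent pair — two paths of length 4: r = 2·(1/2)^4 = 1/8).
r to a half-sibling = 0.25 (half-sibs share one parent — one path of length 2: r = (1/2)^2 = 1/4).
r to a grandoffspring = 0.25 (two parent–offspring links: r = (1/2)^2 = 1/4).
r to a full sibling = 1/2 (full sibs share both parents — two paths of length 2: r = 2·(1/2)^2 = 1/2).
Summing one r·B term per recipient: 1·0.125·0.497 + 4·0.25·0.234 + 3·0.25·0.199 + 2·0.5·0.105 = 0.550375.
0.550375 > 0.24: the indirect benefit exceeds the cost.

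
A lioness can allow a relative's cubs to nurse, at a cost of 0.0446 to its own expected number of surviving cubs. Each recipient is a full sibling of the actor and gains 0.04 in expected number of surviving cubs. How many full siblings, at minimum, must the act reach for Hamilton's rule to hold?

3

r to a full sibling = 1/2 (full sibs share both parents — two paths of length 2: r = 2·(1/2)^2 = 1/2).
Hamilton's rule: n·r·B > C  ⇒  n > C/(r·B) = 0.0446/(0.5·0.04) = 2.23.
The smallest integer exceeding 2.23 is 3.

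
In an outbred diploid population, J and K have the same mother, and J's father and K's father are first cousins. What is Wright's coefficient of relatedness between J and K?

With two independent routes of shared ancestry, r is the sum of the two contributions.
J and K are related in two ways: half-sibs through their shared mother (r = 1/4) and second cousins through their fathers (r = 1/32).
r = 1/4 + 1/32 = 0.28125.

0.28125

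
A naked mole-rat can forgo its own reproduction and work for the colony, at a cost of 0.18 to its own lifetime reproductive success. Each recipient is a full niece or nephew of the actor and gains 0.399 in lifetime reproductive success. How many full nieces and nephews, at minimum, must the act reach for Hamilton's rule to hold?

2

r to a full niece or nephew = 0.25 (full aunt/uncle↔niece/nephew: two paths of length 3 through the shared grandparent pair: r = 2·(1/2)^3 = 1/4).
Hamilton's rule: n·r·B > C  ⇒  n > C/(r·B) = 0.18/(0.25·0.399) = 1.805.
The smallest integer exceeding 1.805 is 2.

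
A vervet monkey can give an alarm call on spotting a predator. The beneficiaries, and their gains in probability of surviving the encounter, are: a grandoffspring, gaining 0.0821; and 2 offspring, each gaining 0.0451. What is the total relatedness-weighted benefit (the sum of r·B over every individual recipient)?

r to a grandoffspring = 1/4 (two parent–offspring links: r = (1/2)^2 = 1/4).
r to an offspring = 0.5 (one parent–offspring link: r = (1/2)^1 = 1/2).
Summing one r·B term per recipient: 1·0.25·0.0821 + 2·0.5·0.0451 = 0.065625.

0.065625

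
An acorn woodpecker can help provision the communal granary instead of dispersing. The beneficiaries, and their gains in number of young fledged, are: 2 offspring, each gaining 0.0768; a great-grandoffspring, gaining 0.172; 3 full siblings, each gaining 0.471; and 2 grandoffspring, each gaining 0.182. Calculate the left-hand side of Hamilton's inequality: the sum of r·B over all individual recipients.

r to an offspring = 0.5 (one parent–offspring link: r = (1/2)^1 = 1/2).
r to a great-grandoffspring = 1/8 (three parent–offspring links: r = (1/2)^3 = 1/8).
r to a full sibling = 0.5 (full sibs share both parents — two paths of length 2: r = 2·(1/2)^2 = 1/2).
r to a grandoffspring = 0.25 (two parent–offspring links: r = (1/2)^2 = 1/4).
Summing one r·B term per recipient: 2·0.5·0.0768 + 1·0.125·0.172 + 3·0.5·0.471 + 2·0.25·0.182 = 0.8958.

0.8958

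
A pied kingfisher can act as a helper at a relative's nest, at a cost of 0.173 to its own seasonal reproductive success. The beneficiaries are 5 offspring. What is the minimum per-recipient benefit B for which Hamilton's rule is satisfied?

r to an offspring = 1/2 (one parent–offspring link: r = (1/2)^1 = 1/2).
Hamilton's rule with n recipients of equal r: n·r·B > C, so B > C/(n·r) = 0.173/(5·0.5) = 0.0692.

0.0692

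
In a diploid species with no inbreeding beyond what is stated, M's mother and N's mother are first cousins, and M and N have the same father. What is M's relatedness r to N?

With two independent routes of shared ancestry, r is the sum of the two contributions.
M and N are related in two ways: second cousins through their mothers (r = 1/32) and half-sibs through their shared father (r = 1/4).
r = 1/32 + 1/4 = 0.28125.

0.28125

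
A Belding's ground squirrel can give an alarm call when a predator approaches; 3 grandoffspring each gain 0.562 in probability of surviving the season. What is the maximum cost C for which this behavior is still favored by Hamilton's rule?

r to a grandoffspring = 1/4 (two parent–offspring links: r = (1/2)^2 = 1/4).
Hamilton's rule: n·r·B > C, so the trait is favored while C < n·r·B = 3·0.25·0.562 = 0.4215.

0.4215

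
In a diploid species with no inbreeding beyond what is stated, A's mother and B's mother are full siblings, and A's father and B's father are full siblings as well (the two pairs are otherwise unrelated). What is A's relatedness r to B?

Relatedness sums over independent paths through distinct common ancestors.
A and B are related in two ways: first cousins through their mothers (r = 1/8) and first cousins through their fathers (r = 1/8) — i.e. double first cousins.
r = 1/8 + 1/8 = 1/4 = 0.25.

0.25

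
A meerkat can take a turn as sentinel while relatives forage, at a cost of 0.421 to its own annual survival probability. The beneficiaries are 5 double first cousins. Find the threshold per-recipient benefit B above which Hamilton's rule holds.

r to a double first cousin = 1/4 (double first cousins share both grandparent pairs — four paths of length 4: r = 4·(1/2)^4 = 1/4).
Hamilton's rule with n recipients of equal r: n·r·B > C, so B > C/(n·r) = 0.421/(5·0.25) = 0.3368.

0.3368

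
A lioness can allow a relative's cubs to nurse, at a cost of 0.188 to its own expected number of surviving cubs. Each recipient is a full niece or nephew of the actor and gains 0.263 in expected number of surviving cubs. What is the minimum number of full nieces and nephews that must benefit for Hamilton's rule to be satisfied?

3

r to a full niece or nephew = 0.25 (full aunt/uncle↔niece/nephew: two paths of length 3 through the shared grandparent pair: r = 2·(1/2)^3 = 1/4).
Hamilton's rule: n·r·B > C  ⇒  n > C/(r·B) = 0.188/(0.25·0.263) = 2.859.
The smallest integer exceeding 2.859 is 3.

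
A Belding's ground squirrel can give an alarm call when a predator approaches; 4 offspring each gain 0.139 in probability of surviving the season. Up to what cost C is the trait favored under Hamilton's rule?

r to an offspring = 1/2 (one parent–offspring link: r = (1/2)^1 = 1/2).
Hamilton's rule: n·r·B > C, so the trait is favored while C < n·r·B = 4·0.5·0.139 = 0.278.

0.278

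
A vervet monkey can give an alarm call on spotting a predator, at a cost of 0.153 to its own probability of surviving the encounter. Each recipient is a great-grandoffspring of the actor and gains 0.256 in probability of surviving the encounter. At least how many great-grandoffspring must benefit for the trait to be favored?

r to a great-grandoffspring = 0.125 (three parent–offspring links: r = (1/2)^3 = 1/8).
Hamilton's rule: n·r·B > C  ⇒  n > C/(r·B) = 0.153/(0.125·0.256) = 4.781.
The smallest integer exceeding 4.781 is 5.

5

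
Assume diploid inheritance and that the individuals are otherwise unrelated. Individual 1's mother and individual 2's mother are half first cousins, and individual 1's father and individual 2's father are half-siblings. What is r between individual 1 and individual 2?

Relatedness sums over independent paths through distinct common ancestors.
Individual 1 and individual 2 are related in two ways: half second cousins through their mothers (r = 1/64) and half first cousins through their fathers (r = 1/16).
r = 1/64 + 1/16 = 5/64 = 0.078125.

0.078125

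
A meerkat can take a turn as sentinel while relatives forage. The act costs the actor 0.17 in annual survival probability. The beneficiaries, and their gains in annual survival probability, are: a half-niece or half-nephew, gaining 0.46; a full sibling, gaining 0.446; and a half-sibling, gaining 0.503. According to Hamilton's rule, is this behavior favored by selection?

Hamilton's rule: the trait is favored when the sum of r·B over every recipient exceeds the actor's cost C.
r to a half-niece or half-nephew = 0.125 (half-aunt/uncle↔niece/nephew: one path of length 3: r = (1/2)^3 = 1/8).
r to a full sibling = 0.5 (full sibs share both parents — two paths of length 2: r = 2·(1/2)^2 = 1/2).
r to a half-sibling = 1/4 (half-sibs share one parent — one path of length 2: r = (1/2)^2 = 1/4).
Summing one r·B term per recipient: 1·0.125·0.46 + 1·0.5·0.446 + 1·0.25·0.503 = 0.40625.
0.40625 > 0.17: the indirect benefit exceeds the cost.

Yes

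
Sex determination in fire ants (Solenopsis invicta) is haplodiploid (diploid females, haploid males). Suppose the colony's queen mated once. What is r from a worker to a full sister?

0.75

Haplodiploid full sisters inherit their father's entire haploid genome identically (contributing 1/2) and on average half of their mother's contribution (1/2 · 1/2 = 1/4); r = 1/2 + 1/4 = 3/4.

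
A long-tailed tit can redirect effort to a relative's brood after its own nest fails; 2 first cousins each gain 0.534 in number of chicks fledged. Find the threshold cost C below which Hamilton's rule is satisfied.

0.1335

r to a first cousin = 0.125 (first cousins share one grandparent pair — two paths of length 4: r = 2·(1/2)^4 = 1/8).
Hamilton's rule: n·r·B > C, so the trait is favored while C < n·r·B = 2·0.125·0.534 = 0.1335.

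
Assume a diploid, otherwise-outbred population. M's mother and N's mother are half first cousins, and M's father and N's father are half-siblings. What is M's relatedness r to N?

Independent pedigree routes through distinct common ancestors add.
M and N are related in two ways: half second cousins through their mothers (r = 1/64) and half first cousins through their fathers (r = 1/16).
r = 1/64 + 1/16 = 5/64 = 0.078125.

0.078125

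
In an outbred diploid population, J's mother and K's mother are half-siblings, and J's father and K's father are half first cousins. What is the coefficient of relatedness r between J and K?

0.078125

With two independent routes of shared ancestry, r is the sum of the two contributions.
J and K are related in two ways: half first cousins through their mothers (r = 1/16) and half second cousins through their fathers (r = 1/64).
r = 1/16 + 1/64 = 5/64 = 0.078125.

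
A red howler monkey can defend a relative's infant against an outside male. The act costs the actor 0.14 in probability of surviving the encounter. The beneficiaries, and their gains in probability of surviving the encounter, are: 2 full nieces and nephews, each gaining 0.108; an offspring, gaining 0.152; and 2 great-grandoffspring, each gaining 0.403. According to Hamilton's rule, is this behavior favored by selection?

Yes

Hamilton's rule: the trait is favored when the sum of r·B over every recipient exceeds the actor's cost C.
r to a full niece or nephew = 0.25 (full aunt/uncle↔niece/nephew: two paths of length 3 through the shared grandparent pair: r = 2·(1/2)^3 = 1/4).
r to an offspring = 1/2 (one parent–offspring link: r = (1/2)^1 = 1/2).
r to a great-grandoffspring = 1/8 (three parent–offspring links: r = (1/2)^3 = 1/8).
Summing one r·B term per recipient: 2·0.25·0.108 + 1·0.5·0.152 + 2·0.125·0.403 = 0.23075.
0.23075 > 0.14: the indirect benefit exceeds the cost.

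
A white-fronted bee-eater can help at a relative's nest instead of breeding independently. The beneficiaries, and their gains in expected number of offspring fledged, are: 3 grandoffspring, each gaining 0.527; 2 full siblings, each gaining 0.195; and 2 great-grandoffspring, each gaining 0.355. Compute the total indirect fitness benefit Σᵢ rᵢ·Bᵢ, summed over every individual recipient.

r to a grandoffspring = 0.25 (two parent–offspring links: r = (1/2)^2 = 1/4).
r to a full sibling = 0.5 (full sibs share both parents — two paths of length 2: r = 2·(1/2)^2 = 1/2).
r to a great-grandoffspring = 0.125 (three parent–offspring links: r = (1/2)^3 = 1/8).
Summing one r·B term per recipient: 3·0.25·0.527 + 2·0.5·0.195 + 2·0.125·0.355 = 0.679.

0.679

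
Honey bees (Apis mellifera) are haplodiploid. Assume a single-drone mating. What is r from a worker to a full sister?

0.75

Haplodiploid full sisters inherit their father's entire haploid genome identically (contributing 1/2) and on average half of their mother's contribution (1/2 · 1/2 = 1/4); r = 1/2 + 1/4 = 3/4.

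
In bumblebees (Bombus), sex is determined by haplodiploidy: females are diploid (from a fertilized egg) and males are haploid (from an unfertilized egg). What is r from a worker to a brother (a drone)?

0.25

Her haploid brother carries none of their father's genes and a random half of their mother's genome; that half matches the maternal half of her own genome with probability 1/2: r = 1/2 · 1/2 = 1/4.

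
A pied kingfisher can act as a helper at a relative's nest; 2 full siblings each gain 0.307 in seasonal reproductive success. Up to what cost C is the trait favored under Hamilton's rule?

0.307

r to a full sibling = 0.5 (full sibs share both parents — two paths of length 2: r = 2·(1/2)^2 = 1/2).
Hamilton's rule: n·r·B > C, so the trait is favored while C < n·r·B = 2·0.5·0.307 = 0.307.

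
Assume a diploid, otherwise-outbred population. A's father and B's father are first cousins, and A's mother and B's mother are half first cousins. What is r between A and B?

0.046875

Wright's path rule: contributions from independent ancestry routes add.
A and B are related in two ways: second cousins through their fathers (r = 1/32) and half second cousins through their mothers (r = 1/64).
r = 1/32 + 1/64 = 0.046875.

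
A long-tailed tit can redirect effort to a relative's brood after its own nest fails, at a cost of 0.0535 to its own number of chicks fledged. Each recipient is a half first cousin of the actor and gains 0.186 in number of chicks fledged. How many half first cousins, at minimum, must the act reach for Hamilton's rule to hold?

5

r to a half first cousin = 1/16 (half first cousins share one grandparent — one path of length 4: r = (1/2)^4 = 1/16).
Hamilton's rule: n·r·B > C  ⇒  n > C/(r·B) = 0.0535/(0.0625·0.186) = 4.602.
The smallest integer exceeding 4.602 is 5.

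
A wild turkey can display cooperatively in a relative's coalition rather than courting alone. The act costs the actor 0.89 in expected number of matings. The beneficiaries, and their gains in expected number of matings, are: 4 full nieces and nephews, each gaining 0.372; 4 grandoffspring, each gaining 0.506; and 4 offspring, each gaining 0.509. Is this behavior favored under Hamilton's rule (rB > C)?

Yes

Hamilton's rule: the trait is favored when the sum of r·B over every recipient exceeds the actor's cost C.
r to a full niece or nephew = 0.25 (full aunt/uncle↔niece/nephew: two paths of length 3 through the shared grandparent pair: r = 2·(1/2)^3 = 1/4).
r to a grandoffspring = 0.25 (two parent–offspring links: r = (1/2)^2 = 1/4).
r to an offspring = 1/2 (one parent–offspring link: r = (1/2)^1 = 1/2).
Summing one r·B term per recipient: 4·0.25·0.372 + 4·0.25·0.506 + 4·0.5·0.509 = 1.896.
1.896 > 0.89: the indirect benefit exceeds the cost.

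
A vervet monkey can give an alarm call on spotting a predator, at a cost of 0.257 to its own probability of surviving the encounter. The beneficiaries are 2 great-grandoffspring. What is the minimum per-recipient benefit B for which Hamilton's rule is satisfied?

r to a great-grandoffspring = 0.125 (three parent–offspring links: r = (1/2)^3 = 1/8).
Hamilton's rule with n recipients of equal r: n·r·B > C, so B > C/(n·r) = 0.257/(2·0.125) = 1.028.

1.028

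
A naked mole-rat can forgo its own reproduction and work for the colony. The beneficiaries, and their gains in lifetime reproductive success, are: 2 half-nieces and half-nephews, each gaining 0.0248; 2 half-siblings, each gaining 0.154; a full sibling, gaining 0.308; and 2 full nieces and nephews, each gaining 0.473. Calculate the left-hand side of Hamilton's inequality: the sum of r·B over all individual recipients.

0.4737

r to a half-niece or half-nephew = 1/8 (half-aunt/uncle↔niece/nephew: one path of length 3: r = (1/2)^3 = 1/8).
r to a half-sibling = 0.25 (half-sibs share one parent — one path of length 2: r = (1/2)^2 = 1/4).
r to a full sibling = 1/2 (full sibs share both parents — two paths of length 2: r = 2·(1/2)^2 = 1/2).
r to a full niece or nephew = 0.25 (full aunt/uncle↔niece/nephew: two paths of length 3 through the shared grandparent pair: r = 2·(1/2)^3 = 1/4).
Summing one r·B term per recipient: 2·0.125·0.0248 + 2·0.25·0.154 + 1·0.5·0.308 + 2·0.25·0.473 = 0.4737.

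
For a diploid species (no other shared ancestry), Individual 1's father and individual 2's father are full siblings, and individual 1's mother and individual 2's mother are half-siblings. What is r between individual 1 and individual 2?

0.1875

Independent pedigree routes through distinct common ancestors add.
Individual 1 and individual 2 are related in two ways: first cousins through their fathers (r = 1/8) and half first cousins through their mothers (r = 1/16).
r = 1/8 + 1/16 = 3/16 = 0.1875.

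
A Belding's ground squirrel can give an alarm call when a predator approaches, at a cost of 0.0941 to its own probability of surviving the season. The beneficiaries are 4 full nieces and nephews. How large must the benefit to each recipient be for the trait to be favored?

0.0941

r to a full niece or nephew = 0.25 (full aunt/uncle↔niece/nephew: two paths of length 3 through the shared grandparent pair: r = 2·(1/2)^3 = 1/4).
Hamilton's rule with n recipients of equal r: n·r·B > C, so B > C/(n·r) = 0.0941/(4·0.25) = 0.0941.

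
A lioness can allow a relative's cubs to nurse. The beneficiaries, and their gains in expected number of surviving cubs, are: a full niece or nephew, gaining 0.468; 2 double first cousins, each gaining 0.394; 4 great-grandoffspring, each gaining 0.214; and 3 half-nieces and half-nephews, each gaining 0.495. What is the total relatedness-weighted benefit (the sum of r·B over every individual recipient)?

0.606625

r to a full niece or nephew = 1/4 (full aunt/uncle↔niece/nephew: two paths of length 3 through the shared grandparent pair: r = 2·(1/2)^3 = 1/4).
r to a double first cousin = 0.25 (double first cousins share both grandparent pairs — four paths of length 4: r = 4·(1/2)^4 = 1/4).
r to a great-grandoffspring = 1/8 (three parent–offspring links: r = (1/2)^3 = 1/8).
r to a half-niece or half-nephew = 1/8 (half-aunt/uncle↔niece/nephew: one path of length 3: r = (1/2)^3 = 1/8).
Summing one r·B term per recipient: 1·0.25·0.468 + 2·0.25·0.394 + 4·0.125·0.214 + 3·0.125·0.495 = 0.606625.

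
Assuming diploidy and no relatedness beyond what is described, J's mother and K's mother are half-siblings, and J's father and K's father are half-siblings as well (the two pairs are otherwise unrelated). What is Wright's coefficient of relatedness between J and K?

0.125

Relatedness sums over independent paths through distinct common ancestors.
J and K are related in two ways: half first cousins through their mothers (r = 1/16) and half first cousins through their fathers (r = 1/16).
r = 1/16 + 1/16 = 1/8 = 0.125.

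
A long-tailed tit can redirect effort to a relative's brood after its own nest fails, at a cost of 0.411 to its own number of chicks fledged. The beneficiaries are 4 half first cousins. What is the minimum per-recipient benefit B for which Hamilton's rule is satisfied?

1.644

r to a half first cousin = 0.0625 (half first cousins share one grandparent — one path of length 4: r = (1/2)^4 = 1/16).
Hamilton's rule with n recipients of equal r: n·r·B > C, so B > C/(n·r) = 0.411/(4·0.0625) = 1.644.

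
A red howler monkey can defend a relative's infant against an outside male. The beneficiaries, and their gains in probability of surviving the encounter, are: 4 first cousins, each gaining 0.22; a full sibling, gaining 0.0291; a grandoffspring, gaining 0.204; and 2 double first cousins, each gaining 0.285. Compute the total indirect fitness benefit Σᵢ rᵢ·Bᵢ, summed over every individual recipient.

r to a first cousin = 0.125 (first cousins share one grandparent pair — two paths of length 4: r = 2·(1/2)^4 = 1/8).
r to a full sibling = 1/2 (full sibs share both parents — two paths of length 2: r = 2·(1/2)^2 = 1/2).
r to a grandoffspring = 0.25 (two parent–offspring links: r = (1/2)^2 = 1/4).
r to a double first cousin = 0.25 (double first cousins share both grandparent pairs — four paths of length 4: r = 4·(1/2)^4 = 1/4).
Summing one r·B term per recipient: 4·0.125·0.22 + 1·0.5·0.0291 + 1·0.25·0.204 + 2·0.25·0.285 = 0.31805.

0.31805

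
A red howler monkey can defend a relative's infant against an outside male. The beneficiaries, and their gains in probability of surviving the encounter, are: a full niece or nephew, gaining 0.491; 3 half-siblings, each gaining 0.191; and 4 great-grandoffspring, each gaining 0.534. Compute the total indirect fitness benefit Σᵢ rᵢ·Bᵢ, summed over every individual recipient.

r to a full niece or nephew = 0.25 (full aunt/uncle↔niece/nephew: two paths of length 3 through the shared grandparent pair: r = 2·(1/2)^3 = 1/4).
r to a half-sibling = 0.25 (half-sibs share one parent — one path of length 2: r = (1/2)^2 = 1/4).
r to a great-grandoffspring = 0.125 (three parent–offspring links: r = (1/2)^3 = 1/8).
Summing one r·B term per recipient: 1·0.25·0.491 + 3·0.25·0.191 + 4·0.125·0.534 = 0.533.

0.533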